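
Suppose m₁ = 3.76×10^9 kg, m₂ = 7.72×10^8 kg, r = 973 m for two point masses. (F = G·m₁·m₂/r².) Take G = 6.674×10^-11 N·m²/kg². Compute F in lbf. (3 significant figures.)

46.0 lbf

Directly: F = Gm₁m₂/r².
m₁ = 3.76×10^9 kg; m₂ = 7.72×10^8 kg; r = 973 m; G = 6.674×10^-11 N·m²/kg².
F = 204.6 N  (the unit combination reduces to kg·m/s² = N)
204.6 N × (1 lbf / 4.448 N) = 46.00 lbf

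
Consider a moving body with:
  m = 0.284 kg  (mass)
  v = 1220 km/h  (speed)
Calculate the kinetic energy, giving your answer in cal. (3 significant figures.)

3900 cal

Directly: KE = ½mv².
m = 0.284 kg; v = 1220 km/h = 338.9 m/s.
KE = 16308 J  (the unit combination reduces to kg·m²/s² = J)
16308 J × (1 cal / 4.184 J) = 3898 cal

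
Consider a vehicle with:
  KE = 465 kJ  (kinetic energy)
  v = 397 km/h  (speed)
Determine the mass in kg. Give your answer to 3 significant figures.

Rearranging KE = ½mv² for m: m = 2·KE/v².
KE = 465 kJ = 4.650×10^5 J; v = 397 km/h = 110.3 m/s.
m = 76.47 kg

76.5 kg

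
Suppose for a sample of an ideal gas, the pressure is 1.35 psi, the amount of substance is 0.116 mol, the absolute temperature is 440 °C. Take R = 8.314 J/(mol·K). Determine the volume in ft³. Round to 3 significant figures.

From the ideal-gas law: V = nRT/P.
P = 1.35 psi = 9308 Pa; n = 0.116 mol; T = 440 °C = 713.1 K; R = 8.314 J/(mol·K).
V = 0.07389 m³
0.07389 m³ × (1 ft³ / 0.02832 m³) = 2.609 ft³

2.61 ft³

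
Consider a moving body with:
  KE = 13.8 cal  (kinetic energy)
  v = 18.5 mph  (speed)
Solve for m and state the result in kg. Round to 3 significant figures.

Rearranging KE = ½mv² for m: m = 2·KE/v².
KE = 13.8 cal = 57.74 J; v = 18.5 mph = 8.270 m/s.
m = 1.688 kg

1.69 kg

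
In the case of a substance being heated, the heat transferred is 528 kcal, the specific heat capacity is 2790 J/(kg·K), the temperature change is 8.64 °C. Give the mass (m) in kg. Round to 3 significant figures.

91.6 kg

Rearranging: m = Q/(c·ΔT).
Q = 528 kcal = 2.209×10^6 J; c = 2790 J/(kg·K); ΔT = 8.64 °C = 8.640 K.
m = 91.64 kg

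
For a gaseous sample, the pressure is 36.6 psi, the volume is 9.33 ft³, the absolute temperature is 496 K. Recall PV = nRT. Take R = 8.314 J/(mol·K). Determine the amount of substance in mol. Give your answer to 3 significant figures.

16.2 mol

Rearranging: n = PV/(RT).
P = 36.6 psi = 2.523×10^5 Pa; V = 9.33 ft³ = 0.2642 m³; T = 496 K; R = 8.314 J/(mol·K).
n = 16.17 mol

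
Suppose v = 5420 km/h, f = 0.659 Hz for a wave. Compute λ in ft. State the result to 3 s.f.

Rearranging: λ = v/f.
v = 5420 km/h = 1506 m/s; f = 0.659 Hz.
λ = 2285 m
2285 m × (1 ft / 0.3048 m) = 7495 ft

7500 ft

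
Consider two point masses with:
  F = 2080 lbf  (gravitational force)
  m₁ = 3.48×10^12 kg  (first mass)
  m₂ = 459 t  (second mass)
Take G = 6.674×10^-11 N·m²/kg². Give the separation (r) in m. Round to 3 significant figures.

Rearranging: r = √(G·m₁m₂/F).
F = 2080 lbf = 9252 N; m₁ = 3.48×10^12 kg; m₂ = 459 t = 4.590×10^5 kg; G = 6.674×10^-11 N·m²/kg².
r = 107.3 m

107 m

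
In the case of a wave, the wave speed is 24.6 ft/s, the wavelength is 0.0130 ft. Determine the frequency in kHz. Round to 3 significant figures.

1.89 kHz

Rearranging v = f·λ for f: f = v/λ.
v = 24.6 ft/s = 7.498 m/s; λ = 0.0130 ft = 0.003962 m.
f = 1892 Hz
1892 Hz × (1 kHz / 1000 Hz) = 1.892 kHz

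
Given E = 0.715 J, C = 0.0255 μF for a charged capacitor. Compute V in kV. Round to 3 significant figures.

Rearranging: V = √(2E/C).
E = 0.715 J; C = 0.0255 μF = 2.550×10^-8 F.
V = 7489 V  (the unit combination reduces to kg·m²/(A·s³) = V)
7489 V × (1 kV / 1000 V) = 7.489 kV

7.49 kV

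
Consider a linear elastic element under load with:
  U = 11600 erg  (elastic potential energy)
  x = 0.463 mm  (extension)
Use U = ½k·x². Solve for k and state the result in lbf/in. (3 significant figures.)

Solving U = ½k·x² for k: k = 2U/x².
U = 11600 erg = 0.001160 J; x = 0.463 mm = 4.630×10^-4 m.
k = 10822 N/m
10822 N/m × (1 lbf/in / 175.1 N/m) = 61.80 lbf/in

61.8 lbf/in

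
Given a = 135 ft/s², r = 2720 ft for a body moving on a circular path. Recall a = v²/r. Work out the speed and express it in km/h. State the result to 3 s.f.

665 km/h

Solving a = v²/r for v: v = √(a·r).
a = 135 ft/s² = 41.15 m/s²; r = 2720 ft = 829.1 m.
v = 184.7 m/s
184.7 m/s × (1 km/h / 0.2778 m/s) = 664.9 km/h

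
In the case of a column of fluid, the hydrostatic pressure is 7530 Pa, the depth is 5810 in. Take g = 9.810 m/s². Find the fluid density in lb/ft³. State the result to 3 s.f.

0.325 lb/ft³

Rearranging P = ρ·g·h for ρ: ρ = P/(g·h).
P = 7530 Pa; h = 5810 in = 147.6 m; g = 9.810 m/s².
ρ = 5.201 kg/m³
5.201 kg/m³ × (1 lb/ft³ / 16.02 kg/m³) = 0.3247 lb/ft³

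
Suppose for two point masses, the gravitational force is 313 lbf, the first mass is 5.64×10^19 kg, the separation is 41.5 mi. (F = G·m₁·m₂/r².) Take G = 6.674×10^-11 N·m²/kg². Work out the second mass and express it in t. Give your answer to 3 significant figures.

1.65 t

From Newton's law of gravitation: m₂ = F·r²/(G·m₁).
F = 313 lbf = 1392 N; m₁ = 5.64×10^19 kg; r = 41.5 mi = 66788 m; G = 6.674×10^-11 N·m²/kg².
m₂ = 1650 kg
1650 kg × (1 t / 1000 kg) = 1.650 t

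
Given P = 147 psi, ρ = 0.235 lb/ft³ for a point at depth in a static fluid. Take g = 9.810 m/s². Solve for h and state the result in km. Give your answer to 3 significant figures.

27.4 km

Rearranging: h = P/(ρ·g).
P = 147 psi = 1.014×10^6 Pa; ρ = 0.235 lb/ft³ = 3.764 kg/m³; g = 9.810 m/s².
h = 27446 m
27446 m × (1 km / 1000 m) = 27.45 km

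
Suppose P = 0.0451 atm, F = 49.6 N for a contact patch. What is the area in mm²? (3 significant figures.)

10900 mm²

Solving P = F/A for A: A = F/P.
P = 0.0451 atm = 4570 Pa; F = 49.6 N.
A = 0.01085 m²
0.01085 m² × (1 mm² / 1.000×10^-6 m²) = 10854 mm²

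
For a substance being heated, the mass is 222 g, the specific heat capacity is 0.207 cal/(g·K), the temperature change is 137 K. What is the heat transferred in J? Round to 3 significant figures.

26300 J

Directly: Q = mcΔT.
m = 222 g = 0.2220 kg; c = 0.207 cal/(g·K) = 866.1 J/(kg·K); ΔT = 137 K.
Q = 26341 J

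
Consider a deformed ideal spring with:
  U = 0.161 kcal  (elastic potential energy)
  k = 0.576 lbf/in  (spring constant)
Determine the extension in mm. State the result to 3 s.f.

3650 mm

Rearranging U = ½k·x² for x: x = √(2U/k).
U = 0.161 kcal = 673.6 J; k = 0.576 lbf/in = 100.9 N/m.
x = 3.655 m
3.655 m × (1 mm / 0.001000 m) = 3655 mm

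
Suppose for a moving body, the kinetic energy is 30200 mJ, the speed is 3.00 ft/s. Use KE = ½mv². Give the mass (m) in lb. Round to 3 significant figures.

159 lb

Rearranging KE = ½mv² for m: m = 2·KE/v².
KE = 30200 mJ = 30.20 J; v = 3.00 ft/s = 0.9144 m/s.
m = 72.24 kg
72.24 kg × (1 lb / 0.4536 kg) = 159.3 lb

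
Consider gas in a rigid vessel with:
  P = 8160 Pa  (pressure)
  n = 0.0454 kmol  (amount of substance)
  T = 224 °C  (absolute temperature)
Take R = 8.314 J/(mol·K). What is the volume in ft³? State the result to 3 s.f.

812 ft³

From the ideal-gas law: V = nRT/P.
P = 8160 Pa; n = 0.0454 kmol = 45.40 mol; T = 224 °C = 497.1 K; R = 8.314 J/(mol·K).
V = 23.00 m³
23.00 m³ × (1 ft³ / 0.02832 m³) = 812.1 ft³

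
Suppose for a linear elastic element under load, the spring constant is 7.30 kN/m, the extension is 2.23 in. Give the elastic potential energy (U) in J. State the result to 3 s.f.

Directly: U = ½kx².
k = 7.30 kN/m = 7300 N/m; x = 2.23 in = 0.05664 m.
U = 11.71 J

11.7 J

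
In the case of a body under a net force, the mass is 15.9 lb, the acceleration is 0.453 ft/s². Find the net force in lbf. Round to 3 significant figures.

Directly: F = m·a.
m = 15.9 lb = 7.212 kg; a = 0.453 ft/s² = 0.1381 m/s².
F = 0.9958 N  (the unit combination reduces to kg·m/s² = N)
0.9958 N × (1 lbf / 4.448 N) = 0.2239 lbf

0.224 lbf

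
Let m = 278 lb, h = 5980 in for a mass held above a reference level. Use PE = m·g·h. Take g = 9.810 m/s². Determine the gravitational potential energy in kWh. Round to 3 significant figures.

PE is given directly by: PE = mgh.
m = 278 lb = 126.1 kg; h = 5980 in = 151.9 m; g = 9.810 m/s².
PE = 1.879×10^5 J
1.879×10^5 J × (1 kWh / 3.600×10^6 J) = 0.05219 kWh

0.0522 kWh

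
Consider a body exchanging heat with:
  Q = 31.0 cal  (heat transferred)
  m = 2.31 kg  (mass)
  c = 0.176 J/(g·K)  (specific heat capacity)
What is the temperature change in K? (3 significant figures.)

Rearranging Q = m·c·ΔT for ΔT: ΔT = Q/(m·c).
Q = 31.0 cal = 129.7 J; m = 2.31 kg; c = 0.176 J/(g·K) = 176.0 J/(kg·K).
ΔT = 0.3190 K

0.319 K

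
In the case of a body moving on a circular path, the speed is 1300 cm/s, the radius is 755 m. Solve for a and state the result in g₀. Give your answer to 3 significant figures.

a is given directly by: a = v²/r.
v = 1300 cm/s = 13.00 m/s; r = 755 m.
a = 0.2238 m/s²
0.2238 m/s² × (1 g₀ / 9.807 m/s²) = 0.02283 g₀

0.0228 g₀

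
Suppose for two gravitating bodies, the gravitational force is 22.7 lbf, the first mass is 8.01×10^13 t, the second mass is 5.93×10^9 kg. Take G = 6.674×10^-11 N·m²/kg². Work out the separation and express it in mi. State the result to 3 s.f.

11000 mi

From Newton's law of gravitation: r = √(G·m₁m₂/F).
F = 22.7 lbf = 101.0 N; m₁ = 8.01×10^13 t = 8.010×10^16 kg; m₂ = 5.93×10^9 kg; G = 6.674×10^-11 N·m²/kg².
r = 1.772×10^7 m
1.772×10^7 m × (1 mi / 1609 m) = 11010 mi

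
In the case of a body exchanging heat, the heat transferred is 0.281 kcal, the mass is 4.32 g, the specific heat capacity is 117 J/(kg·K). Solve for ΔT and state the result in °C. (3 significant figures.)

Rearranging: ΔT = Q/(m·c).
Q = 0.281 kcal = 1176 J; m = 4.32 g = 0.004320 kg; c = 117 J/(kg·K).
ΔT = 2326 K
Since 1 °C = 1 K, 2326 °C.

2330 °C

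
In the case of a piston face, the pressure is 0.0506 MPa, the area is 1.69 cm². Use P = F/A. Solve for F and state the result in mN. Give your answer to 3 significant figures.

Solving P = F/A for F: F = P·A.
P = 0.0506 MPa = 50600 Pa; A = 1.69 cm² = 1.690×10^-4 m².
F = 8.551 N  (the unit combination reduces to kg·m/s² = N)
8.551 N × (1 mN / 0.001000 N) = 8551 mN

8550 mN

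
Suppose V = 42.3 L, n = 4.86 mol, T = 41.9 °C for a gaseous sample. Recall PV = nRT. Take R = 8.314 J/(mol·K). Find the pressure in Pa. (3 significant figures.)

P is given directly by: P = nRT/V.
V = 42.3 L = 0.04230 m³; n = 4.86 mol; T = 41.9 °C = 315.0 K; R = 8.314 J/(mol·K).
P = 3.009×10^5 Pa

3.01×10^5 Pa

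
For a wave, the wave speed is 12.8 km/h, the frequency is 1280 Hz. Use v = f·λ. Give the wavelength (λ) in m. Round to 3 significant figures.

Solving v = f·λ for λ: λ = v/f.
v = 12.8 km/h = 3.556 m/s; f = 1280 Hz.
λ = 0.002778 m

0.00278 m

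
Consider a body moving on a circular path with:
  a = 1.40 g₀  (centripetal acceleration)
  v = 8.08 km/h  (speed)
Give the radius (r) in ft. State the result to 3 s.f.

Solving a = v²/r for r: r = v²/a.
a = 1.40 g₀ = 13.73 m/s²; v = 8.08 km/h = 2.244 m/s.
r = 0.3669 m
0.3669 m × (1 ft / 0.3048 m) = 1.204 ft

1.20 ft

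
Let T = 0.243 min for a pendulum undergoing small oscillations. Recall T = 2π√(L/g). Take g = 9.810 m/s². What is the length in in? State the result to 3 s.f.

Rearranging: L = g·(T/2π)².
T = 0.243 min = 14.58 s; g = 9.810 m/s².
L = 52.82 m
52.82 m × (1 in / 0.02540 m) = 2080 in

2080 in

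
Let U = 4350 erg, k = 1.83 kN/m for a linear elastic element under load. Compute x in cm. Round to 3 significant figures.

Rearranging: x = √(2U/k).
U = 4350 erg = 4.350×10^-4 J; k = 1.83 kN/m = 1830 N/m.
x = 6.895×10^-4 m
6.895×10^-4 m × (1 cm / 0.01000 m) = 0.06895 cm

0.0689 cm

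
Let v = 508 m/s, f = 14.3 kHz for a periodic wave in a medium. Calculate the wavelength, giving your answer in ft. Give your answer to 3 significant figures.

Rearranging v = f·λ for λ: λ = v/f.
v = 508 m/s; f = 14.3 kHz = 14300 Hz.
λ = 0.03552 m
0.03552 m × (1 ft / 0.3048 m) = 0.1166 ft

0.117 ft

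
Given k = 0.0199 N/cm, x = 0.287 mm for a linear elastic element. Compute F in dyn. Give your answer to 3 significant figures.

57.1 dyn

From Hooke's law: F = kx.
k = 0.0199 N/cm = 1.990 N/m; x = 0.287 mm = 2.870×10^-4 m.
F = 5.711×10^-4 N
5.711×10^-4 N × (1 dyn / 1.000×10^-5 N) = 57.11 dyn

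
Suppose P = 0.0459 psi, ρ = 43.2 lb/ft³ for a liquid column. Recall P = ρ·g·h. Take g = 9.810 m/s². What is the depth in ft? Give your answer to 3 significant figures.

0.153 ft

Rearranging P = ρ·g·h for h: h = P/(ρ·g).
P = 0.0459 psi = 316.5 Pa; ρ = 43.2 lb/ft³ = 692.0 kg/m³; g = 9.810 m/s².
h = 0.04662 m
0.04662 m × (1 ft / 0.3048 m) = 0.1529 ft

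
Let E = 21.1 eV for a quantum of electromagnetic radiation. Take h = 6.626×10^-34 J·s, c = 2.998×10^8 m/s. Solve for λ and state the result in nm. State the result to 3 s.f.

Solving E = h·c/λ for λ: λ = hc/E.
E = 21.1 eV = 3.381×10^-18 J; h = 6.626×10^-34 J·s; c = 2.998×10^8 m/s.
λ = 5.876×10^-8 m
5.876×10^-8 m × (1 nm / 1.000×10^-9 m) = 58.76 nm

58.8 nm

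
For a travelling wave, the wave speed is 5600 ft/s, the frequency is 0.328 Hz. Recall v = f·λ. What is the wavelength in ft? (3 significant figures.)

Rearranging: λ = v/f.
v = 5600 ft/s = 1707 m/s; f = 0.328 Hz.
λ = 5204 m
5204 m × (1 ft / 0.3048 m) = 17073 ft

17100 ft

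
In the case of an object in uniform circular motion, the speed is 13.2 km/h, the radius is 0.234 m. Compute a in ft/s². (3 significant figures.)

189 ft/s²

Directly: a = v²/r.
v = 13.2 km/h = 3.667 m/s; r = 0.234 m.
a = 57.45 m/s²
57.45 m/s² × (1 ft/s² / 0.3048 m/s²) = 188.5 ft/s²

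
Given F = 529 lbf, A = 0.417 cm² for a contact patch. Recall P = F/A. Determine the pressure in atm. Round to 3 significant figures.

557 atm

Directly: P = F/A.
F = 529 lbf = 2353 N; A = 0.417 cm² = 4.170×10^-5 m².
P = 5.643×10^7 Pa  (the unit combination reduces to kg/(m·s²) = Pa)
5.643×10^7 Pa × (1 atm / 1.013×10^5 Pa) = 556.9 atm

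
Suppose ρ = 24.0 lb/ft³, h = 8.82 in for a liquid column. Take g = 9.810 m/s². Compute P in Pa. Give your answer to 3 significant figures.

Directly: P = ρgh.
ρ = 24.0 lb/ft³ = 384.4 kg/m³; h = 8.82 in = 0.2240 m; g = 9.810 m/s².
P = 844.9 Pa

845 Pa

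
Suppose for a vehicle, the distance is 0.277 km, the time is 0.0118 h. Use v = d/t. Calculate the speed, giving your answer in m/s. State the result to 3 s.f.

6.52 m/s

Directly: v = d/t.
d = 0.277 km = 277.0 m; t = 0.0118 h = 42.48 s.
v = 6.521 m/s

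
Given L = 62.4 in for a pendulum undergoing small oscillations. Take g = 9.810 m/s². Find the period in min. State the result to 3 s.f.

0.0421 min

T is given directly by: T = 2π√(L/g).
L = 62.4 in = 1.585 m; g = 9.810 m/s².
T = 2.526 s
2.526 s × (1 min / 60.00 s) = 0.04209 min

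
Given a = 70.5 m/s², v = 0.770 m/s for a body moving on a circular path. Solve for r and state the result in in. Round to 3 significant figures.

Rearranging a = v²/r for r: r = v²/a.
a = 70.5 m/s²; v = 0.770 m/s.
r = 0.008410 m
0.008410 m × (1 in / 0.02540 m) = 0.3311 in

0.331 in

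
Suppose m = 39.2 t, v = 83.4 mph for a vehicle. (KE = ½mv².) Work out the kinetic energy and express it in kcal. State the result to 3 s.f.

6510 kcal

Directly: KE = ½mv².
m = 39.2 t = 39200 kg; v = 83.4 mph = 37.28 m/s.
KE = 2.724×10^7 J
2.724×10^7 J × (1 kcal / 4184 J) = 6512 kcal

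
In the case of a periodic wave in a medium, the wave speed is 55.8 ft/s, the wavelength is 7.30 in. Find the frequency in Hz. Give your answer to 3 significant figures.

91.7 Hz

Rearranging v = f·λ for f: f = v/λ.
v = 55.8 ft/s = 17.01 m/s; λ = 7.30 in = 0.1854 m.
f = 91.73 Hz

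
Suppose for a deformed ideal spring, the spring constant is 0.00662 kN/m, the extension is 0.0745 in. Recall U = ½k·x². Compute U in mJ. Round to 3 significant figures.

Directly: U = ½kx².
k = 0.00662 kN/m = 6.620 N/m; x = 0.0745 in = 0.001892 m.
U = 1.185×10^-5 J
1.185×10^-5 J × (1 mJ / 0.001000 J) = 0.01185 mJ

0.0119 mJ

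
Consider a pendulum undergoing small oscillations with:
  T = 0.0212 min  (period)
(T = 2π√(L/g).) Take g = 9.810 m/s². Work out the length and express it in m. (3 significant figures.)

0.402 m

Solving T = 2π√(L/g) for L: L = g·(T/2π)².
T = 0.0212 min = 1.272 s; g = 9.810 m/s².
L = 0.4021 m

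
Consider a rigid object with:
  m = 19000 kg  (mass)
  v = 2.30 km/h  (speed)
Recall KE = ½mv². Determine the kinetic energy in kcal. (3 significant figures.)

0.927 kcal

KE is given directly by: KE = ½mv².
m = 19000 kg; v = 2.30 km/h = 0.6389 m/s.
KE = 3878 J  (the unit combination reduces to kg·m²/s² = J)
3878 J × (1 kcal / 4184 J) = 0.9268 kcal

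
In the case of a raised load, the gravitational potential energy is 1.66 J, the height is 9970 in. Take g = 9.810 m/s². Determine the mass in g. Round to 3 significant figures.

0.668 g

Rearranging: m = PE/(g·h).
PE = 1.66 J; h = 9970 in = 253.2 m; g = 9.810 m/s².
m = 6.682×10^-4 kg
6.682×10^-4 kg × (1 g / 0.001000 kg) = 0.6682 g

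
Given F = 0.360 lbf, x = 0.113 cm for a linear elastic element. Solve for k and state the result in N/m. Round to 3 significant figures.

1420 N/m

From Hooke's law: k = F/x.
F = 0.360 lbf = 1.601 N; x = 0.113 cm = 0.001130 m.
k = 1417 N/m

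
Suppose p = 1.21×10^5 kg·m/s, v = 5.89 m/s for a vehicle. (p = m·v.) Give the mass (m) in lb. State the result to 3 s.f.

45300 lb

Rearranging: m = p/v.
p = 1.21×10^5 kg·m/s; v = 5.89 m/s.
m = 20543 kg
20543 kg × (1 lb / 0.4536 kg) = 45290 lb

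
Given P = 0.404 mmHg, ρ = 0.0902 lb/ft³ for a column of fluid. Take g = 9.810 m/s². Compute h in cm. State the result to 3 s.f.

380 cm

Rearranging: h = P/(ρ·g).
P = 0.404 mmHg = 53.86 Pa; ρ = 0.0902 lb/ft³ = 1.445 kg/m³; g = 9.810 m/s².
h = 3.800 m
3.800 m × (1 cm / 0.01000 m) = 380.0 cm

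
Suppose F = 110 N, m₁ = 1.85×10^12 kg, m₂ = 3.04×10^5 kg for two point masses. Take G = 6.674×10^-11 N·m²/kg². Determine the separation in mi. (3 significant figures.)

0.363 mi

Solving F = G·m₁·m₂/r² for r: r = √(G·m₁m₂/F).
F = 110 N; m₁ = 1.85×10^12 kg; m₂ = 3.04×10^5 kg; G = 6.674×10^-11 N·m²/kg².
r = 584.1 m
584.1 m × (1 mi / 1609 m) = 0.3630 mi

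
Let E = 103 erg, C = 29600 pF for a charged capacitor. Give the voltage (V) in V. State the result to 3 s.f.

26.4 V

Solving E = ½C·V² for V: V = √(2E/C).
E = 103 erg = 1.030×10^-5 J; C = 29600 pF = 2.960×10^-8 F.
V = 26.38 V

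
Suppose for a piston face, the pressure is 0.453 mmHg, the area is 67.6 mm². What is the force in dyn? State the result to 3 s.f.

408 dyn

Solving P = F/A for F: F = P·A.
P = 0.453 mmHg = 60.39 Pa; A = 67.6 mm² = 6.760×10^-5 m².
F = 0.004083 N
0.004083 N × (1 dyn / 1.000×10^-5 N) = 408.3 dyn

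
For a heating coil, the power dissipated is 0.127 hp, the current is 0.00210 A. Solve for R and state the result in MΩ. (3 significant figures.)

Rearranging: R = P/I².
P = 0.127 hp = 94.70 W; I = 0.00210 A.
R = 2.147×10^7 Ω
2.147×10^7 Ω × (1 MΩ / 1.000×10^6 Ω) = 21.47 MΩ

21.5 MΩ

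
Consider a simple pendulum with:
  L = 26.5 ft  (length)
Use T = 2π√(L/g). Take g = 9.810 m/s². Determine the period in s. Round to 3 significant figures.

T is given directly by: T = 2π√(L/g).
L = 26.5 ft = 8.077 m; g = 9.810 m/s².
T = 5.701 s

5.70 s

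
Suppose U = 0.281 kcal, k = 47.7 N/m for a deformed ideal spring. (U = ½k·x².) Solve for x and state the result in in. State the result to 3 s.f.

276 in

Rearranging: x = √(2U/k).
U = 0.281 kcal = 1176 J; k = 47.7 N/m.
x = 7.021 m
7.021 m × (1 in / 0.02540 m) = 276.4 in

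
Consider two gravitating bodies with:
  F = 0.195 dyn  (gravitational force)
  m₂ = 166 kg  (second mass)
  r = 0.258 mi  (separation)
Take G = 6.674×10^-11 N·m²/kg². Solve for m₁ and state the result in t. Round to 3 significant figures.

Rearranging F = G·m₁·m₂/r² for m₁: m₁ = F·r²/(G·m₂).
F = 0.195 dyn = 1.950×10^-6 N; m₂ = 166 kg; r = 0.258 mi = 415.2 m; G = 6.674×10^-11 N·m²/kg².
m₁ = 3.034×10^7 kg
3.034×10^7 kg × (1 t / 1000 kg) = 30344 t

30300 t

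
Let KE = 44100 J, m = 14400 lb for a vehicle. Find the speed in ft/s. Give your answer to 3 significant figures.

12.1 ft/s

Rearranging KE = ½mv² for v: v = √(2·KE/m).
KE = 44100 J; m = 14400 lb = 6532 kg.
v = 3.675 m/s
3.675 m/s × (1 ft/s / 0.3048 m/s) = 12.06 ft/s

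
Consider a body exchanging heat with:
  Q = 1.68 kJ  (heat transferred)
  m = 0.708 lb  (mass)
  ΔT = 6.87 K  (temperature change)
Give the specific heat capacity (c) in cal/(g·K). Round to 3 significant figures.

Rearranging: c = Q/(m·ΔT).
Q = 1.68 kJ = 1680 J; m = 0.708 lb = 0.3211 kg; ΔT = 6.87 K.
c = 761.5 J/(kg·K)
761.5 J/(kg·K) × (1 cal/(g·K) / 4184 J/(kg·K)) = 0.1820 cal/(g·K)

0.182 cal/(g·K)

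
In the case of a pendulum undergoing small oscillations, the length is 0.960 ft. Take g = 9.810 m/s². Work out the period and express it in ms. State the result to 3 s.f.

1090 ms

Directly: T = 2π√(L/g).
L = 0.960 ft = 0.2926 m; g = 9.810 m/s².
T = 1.085 s
1.085 s × (1 ms / 0.001000 s) = 1085 ms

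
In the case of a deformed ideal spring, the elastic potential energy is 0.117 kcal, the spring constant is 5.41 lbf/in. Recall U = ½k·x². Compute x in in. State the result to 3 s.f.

40.0 in

Rearranging: x = √(2U/k).
U = 0.117 kcal = 489.5 J; k = 5.41 lbf/in = 947.4 N/m.
x = 1.017 m
1.017 m × (1 in / 0.02540 m) = 40.02 in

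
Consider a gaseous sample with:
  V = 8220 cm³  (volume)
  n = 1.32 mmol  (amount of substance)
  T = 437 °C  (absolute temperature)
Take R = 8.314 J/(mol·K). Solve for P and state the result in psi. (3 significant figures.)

0.138 psi

Directly: P = nRT/V.
V = 8220 cm³ = 0.008220 m³; n = 1.32 mmol = 0.001320 mol; T = 437 °C = 710.1 K; R = 8.314 J/(mol·K).
P = 948.1 Pa  (the unit combination reduces to kg/(m·s²) = Pa)
948.1 Pa × (1 psi / 6895 Pa) = 0.1375 psi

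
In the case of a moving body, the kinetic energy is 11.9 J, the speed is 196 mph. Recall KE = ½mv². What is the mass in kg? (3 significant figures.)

Rearranging KE = ½mv² for m: m = 2·KE/v².
KE = 11.9 J; v = 196 mph = 87.62 m/s.
m = 0.003100 kg

0.00310 kg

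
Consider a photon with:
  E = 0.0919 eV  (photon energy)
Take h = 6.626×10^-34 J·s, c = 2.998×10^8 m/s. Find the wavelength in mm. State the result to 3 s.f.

0.0135 mm

Solving E = h·c/λ for λ: λ = hc/E.
E = 0.0919 eV = 1.472×10^-20 J; h = 6.626×10^-34 J·s; c = 2.998×10^8 m/s.
λ = 1.349×10^-5 m
1.349×10^-5 m × (1 mm / 0.001000 m) = 0.01349 mm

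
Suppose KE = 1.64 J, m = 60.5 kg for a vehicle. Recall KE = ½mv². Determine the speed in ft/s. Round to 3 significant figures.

0.764 ft/s

Rearranging KE = ½mv² for v: v = √(2·KE/m).
KE = 1.64 J; m = 60.5 kg.
v = 0.2328 m/s
0.2328 m/s × (1 ft/s / 0.3048 m/s) = 0.7639 ft/s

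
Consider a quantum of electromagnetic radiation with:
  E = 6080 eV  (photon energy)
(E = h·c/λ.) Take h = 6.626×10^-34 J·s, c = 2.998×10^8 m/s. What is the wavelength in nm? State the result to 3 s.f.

0.204 nm

Rearranging E = h·c/λ for λ: λ = hc/E.
E = 6080 eV = 9.741×10^-16 J; h = 6.626×10^-34 J·s; c = 2.998×10^8 m/s.
λ = 2.039×10^-10 m
2.039×10^-10 m × (1 nm / 1.000×10^-9 m) = 0.2039 nm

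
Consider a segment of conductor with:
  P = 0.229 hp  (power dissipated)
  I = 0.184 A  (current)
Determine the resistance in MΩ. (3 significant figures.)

0.00504 MΩ

Rearranging: R = P/I².
P = 0.229 hp = 170.8 W; I = 0.184 A.
R = 5044 Ω
5044 Ω × (1 MΩ / 1.000×10^6 Ω) = 0.005044 MΩ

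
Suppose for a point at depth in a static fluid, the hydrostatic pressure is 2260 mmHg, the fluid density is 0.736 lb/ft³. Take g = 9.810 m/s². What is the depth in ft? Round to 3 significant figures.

8550 ft

Rearranging: h = P/(ρ·g).
P = 2260 mmHg = 3.013×10^5 Pa; ρ = 0.736 lb/ft³ = 11.79 kg/m³; g = 9.810 m/s².
h = 2605 m
2605 m × (1 ft / 0.3048 m) = 8547 ft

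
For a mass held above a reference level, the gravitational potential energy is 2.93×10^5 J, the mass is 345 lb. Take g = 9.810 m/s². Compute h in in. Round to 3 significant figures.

7510 in

Solving PE = m·g·h for h: h = PE/(m·g).
PE = 2.93×10^5 J; m = 345 lb = 156.5 kg; g = 9.810 m/s².
h = 190.9 m
190.9 m × (1 in / 0.02540 m) = 7514 in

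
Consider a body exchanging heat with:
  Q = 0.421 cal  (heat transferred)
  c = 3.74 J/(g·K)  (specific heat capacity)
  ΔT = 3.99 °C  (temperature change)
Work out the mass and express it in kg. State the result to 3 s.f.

1.18×10^-4 kg

Rearranging: m = Q/(c·ΔT).
Q = 0.421 cal = 1.761 J; c = 3.74 J/(g·K) = 3740 J/(kg·K); ΔT = 3.99 °C = 3.990 K.
m = 1.180×10^-4 kg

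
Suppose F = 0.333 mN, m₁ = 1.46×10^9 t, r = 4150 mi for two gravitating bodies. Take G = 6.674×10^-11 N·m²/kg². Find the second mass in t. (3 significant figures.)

1.52×10^5 t

From Newton's law of gravitation: m₂ = F·r²/(G·m₁).
F = 0.333 mN = 3.330×10^-4 N; m₁ = 1.46×10^9 t = 1.460×10^12 kg; r = 4150 mi = 6.679×10^6 m; G = 6.674×10^-11 N·m²/kg².
m₂ = 1.524×10^8 kg
1.524×10^8 kg × (1 t / 1000 kg) = 1.524×10^5 t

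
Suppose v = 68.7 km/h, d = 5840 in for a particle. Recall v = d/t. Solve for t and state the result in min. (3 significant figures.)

Rearranging: t = d/v.
v = 68.7 km/h = 19.08 m/s; d = 5840 in = 148.3 m.
t = 7.773 s
7.773 s × (1 min / 60.00 s) = 0.1296 min

0.130 min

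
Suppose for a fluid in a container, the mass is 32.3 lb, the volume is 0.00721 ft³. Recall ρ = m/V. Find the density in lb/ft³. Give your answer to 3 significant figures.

4480 lb/ft³

ρ is given directly by: ρ = m/V.
m = 32.3 lb = 14.65 kg; V = 0.00721 ft³ = 2.042×10^-4 m³.
ρ = 71761 kg/m³
71761 kg/m³ × (1 lb/ft³ / 16.02 kg/m³) = 4480 lb/ft³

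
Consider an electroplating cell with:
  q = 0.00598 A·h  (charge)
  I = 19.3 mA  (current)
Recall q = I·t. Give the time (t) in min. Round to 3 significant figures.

Rearranging q = I·t for t: t = q/I.
q = 0.00598 A·h = 21.53 C; I = 19.3 mA = 0.01930 A.
t = 1115 s
1115 s × (1 min / 60.00 s) = 18.59 min

18.6 min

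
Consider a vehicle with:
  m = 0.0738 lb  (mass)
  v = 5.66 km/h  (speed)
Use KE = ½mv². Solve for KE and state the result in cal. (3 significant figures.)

KE is given directly by: KE = ½mv².
m = 0.0738 lb = 0.03348 kg; v = 5.66 km/h = 1.572 m/s.
KE = 0.04137 J
0.04137 J × (1 cal / 4.184 J) = 0.009888 cal

0.00989 cal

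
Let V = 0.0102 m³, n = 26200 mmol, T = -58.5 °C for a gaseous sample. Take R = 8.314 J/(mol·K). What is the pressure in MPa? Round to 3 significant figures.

From the ideal-gas law: P = nRT/V.
V = 0.0102 m³; n = 26200 mmol = 26.20 mol; T = -58.5 °C = 214.6 K; R = 8.314 J/(mol·K).
P = 4.584×10^6 Pa
4.584×10^6 Pa × (1 MPa / 1.000×10^6 Pa) = 4.584 MPa

4.58 MPa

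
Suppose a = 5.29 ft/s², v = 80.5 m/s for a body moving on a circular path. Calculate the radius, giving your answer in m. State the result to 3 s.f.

4020 m

Solving a = v²/r for r: r = v²/a.
a = 5.29 ft/s² = 1.612 m/s²; v = 80.5 m/s.
r = 4019 m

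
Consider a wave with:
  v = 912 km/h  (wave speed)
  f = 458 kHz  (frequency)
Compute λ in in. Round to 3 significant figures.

Solving v = f·λ for λ: λ = v/f.
v = 912 km/h = 253.3 m/s; f = 458 kHz = 4.580×10^5 Hz.
λ = 5.531×10^-4 m
5.531×10^-4 m × (1 in / 0.02540 m) = 0.02178 in

0.0218 in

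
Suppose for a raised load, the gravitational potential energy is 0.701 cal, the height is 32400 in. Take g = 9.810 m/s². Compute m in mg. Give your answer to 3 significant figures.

363 mg

Rearranging: m = PE/(g·h).
PE = 0.701 cal = 2.933 J; h = 32400 in = 823.0 m; g = 9.810 m/s².
m = 3.633×10^-4 kg
3.633×10^-4 kg × (1 mg / 1.000×10^-6 kg) = 363.3 mg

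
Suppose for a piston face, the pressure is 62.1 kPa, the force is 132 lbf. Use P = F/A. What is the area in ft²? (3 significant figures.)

Solving P = F/A for A: A = F/P.
P = 62.1 kPa = 62100 Pa; F = 132 lbf = 587.2 N.
A = 0.009455 m²
0.009455 m² × (1 ft² / 0.09290 m²) = 0.1018 ft²

0.102 ft²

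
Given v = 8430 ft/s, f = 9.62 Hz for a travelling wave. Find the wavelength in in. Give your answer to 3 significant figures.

Rearranging v = f·λ for λ: λ = v/f.
v = 8430 ft/s = 2569 m/s; f = 9.62 Hz.
λ = 267.1 m
267.1 m × (1 in / 0.02540 m) = 10516 in

10500 in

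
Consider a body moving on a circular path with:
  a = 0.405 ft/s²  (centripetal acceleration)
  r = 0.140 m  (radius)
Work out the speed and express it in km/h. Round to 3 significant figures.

0.473 km/h

Rearranging: v = √(a·r).
a = 0.405 ft/s² = 0.1234 m/s²; r = 0.140 m.
v = 0.1315 m/s
0.1315 m/s × (1 km/h / 0.2778 m/s) = 0.4733 km/h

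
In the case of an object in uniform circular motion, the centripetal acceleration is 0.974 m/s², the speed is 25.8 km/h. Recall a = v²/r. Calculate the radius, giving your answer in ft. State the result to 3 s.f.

Rearranging: r = v²/a.
a = 0.974 m/s²; v = 25.8 km/h = 7.167 m/s.
r = 52.73 m
52.73 m × (1 ft / 0.3048 m) = 173.0 ft

173 ft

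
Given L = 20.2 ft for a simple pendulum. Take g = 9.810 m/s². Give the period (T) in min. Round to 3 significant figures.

T is given directly by: T = 2π√(L/g).
L = 20.2 ft = 6.157 m; g = 9.810 m/s².
T = 4.978 s
4.978 s × (1 min / 60.00 s) = 0.08296 min

0.0830 min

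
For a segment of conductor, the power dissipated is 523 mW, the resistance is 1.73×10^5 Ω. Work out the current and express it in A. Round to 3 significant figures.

0.00174 A

Solving P = I²R for I: I = √(P/R).
P = 523 mW = 0.5230 W; R = 1.73×10^5 Ω.
I = 0.001739 A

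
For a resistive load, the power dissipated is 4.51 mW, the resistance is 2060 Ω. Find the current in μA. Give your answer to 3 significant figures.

1480 μA

Solving P = I²R for I: I = √(P/R).
P = 4.51 mW = 0.004510 W; R = 2060 Ω.
I = 0.001480 A
0.001480 A × (1 μA / 1.000×10^-6 A) = 1480 μA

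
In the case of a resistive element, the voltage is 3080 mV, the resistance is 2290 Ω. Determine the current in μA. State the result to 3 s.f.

From Ohm's law: I = V/R.
V = 3080 mV = 3.080 V; R = 2290 Ω.
I = 0.001345 A
0.001345 A × (1 μA / 1.000×10^-6 A) = 1345 μA

1340 μA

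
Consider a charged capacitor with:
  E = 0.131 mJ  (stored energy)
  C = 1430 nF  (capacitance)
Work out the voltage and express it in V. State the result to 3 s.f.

Solving E = ½C·V² for V: V = √(2E/C).
E = 0.131 mJ = 1.310×10^-4 J; C = 1430 nF = 1.430×10^-6 F.
V = 13.54 V

13.5 V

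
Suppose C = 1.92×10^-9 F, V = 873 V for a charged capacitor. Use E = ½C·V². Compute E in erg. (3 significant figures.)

7320 erg

Directly: E = ½CV².
C = 1.92×10^-9 F; V = 873 V.
E = 7.316×10^-4 J
7.316×10^-4 J × (1 erg / 1.000×10^-7 J) = 7316 erg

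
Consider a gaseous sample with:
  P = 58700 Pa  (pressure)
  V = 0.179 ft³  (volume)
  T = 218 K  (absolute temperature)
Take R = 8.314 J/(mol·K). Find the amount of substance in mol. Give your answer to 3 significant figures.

0.164 mol

From the ideal-gas law: n = PV/(RT).
P = 58700 Pa; V = 0.179 ft³ = 0.005069 m³; T = 218 K; R = 8.314 J/(mol·K).
n = 0.1642 mol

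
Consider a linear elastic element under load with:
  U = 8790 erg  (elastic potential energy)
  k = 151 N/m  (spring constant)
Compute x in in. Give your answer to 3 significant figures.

0.134 in

Rearranging: x = √(2U/k).
U = 8790 erg = 8.790×10^-4 J; k = 151 N/m.
x = 0.003412 m
0.003412 m × (1 in / 0.02540 m) = 0.1343 in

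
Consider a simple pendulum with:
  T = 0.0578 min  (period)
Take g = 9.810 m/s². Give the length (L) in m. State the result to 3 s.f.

2.99 m

Rearranging: L = g·(T/2π)².
T = 0.0578 min = 3.468 s; g = 9.810 m/s².
L = 2.989 m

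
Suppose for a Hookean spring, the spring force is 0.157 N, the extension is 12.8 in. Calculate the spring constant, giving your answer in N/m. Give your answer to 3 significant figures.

From Hooke's law: k = F/x.
F = 0.157 N; x = 12.8 in = 0.3251 m.
k = 0.4829 N/m

0.483 N/m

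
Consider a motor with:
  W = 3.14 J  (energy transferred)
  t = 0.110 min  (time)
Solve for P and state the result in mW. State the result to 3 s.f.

476 mW

P is given directly by: P = W/t.
W = 3.14 J; t = 0.110 min = 6.600 s.
P = 0.4758 W  (the unit combination reduces to kg·m²/s³ = W)
0.4758 W × (1 mW / 0.001000 W) = 475.8 mW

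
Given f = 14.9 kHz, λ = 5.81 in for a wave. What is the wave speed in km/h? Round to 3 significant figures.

7920 km/h

v is given directly by: v = fλ.
f = 14.9 kHz = 14900 Hz; λ = 5.81 in = 0.1476 m.
v = 2199 m/s
2199 m/s × (1 km/h / 0.2778 m/s) = 7916 km/h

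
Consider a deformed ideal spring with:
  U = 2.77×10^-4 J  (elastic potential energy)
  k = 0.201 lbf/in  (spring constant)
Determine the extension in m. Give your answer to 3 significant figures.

Solving U = ½k·x² for x: x = √(2U/k).
U = 2.77×10^-4 J; k = 0.201 lbf/in = 35.20 N/m.
x = 0.003967 m

0.00397 m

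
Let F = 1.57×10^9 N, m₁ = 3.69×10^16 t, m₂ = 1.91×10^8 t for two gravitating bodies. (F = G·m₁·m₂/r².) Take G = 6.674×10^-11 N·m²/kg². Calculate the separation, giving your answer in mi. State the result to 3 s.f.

340 mi

From Newton's law of gravitation: r = √(G·m₁m₂/F).
F = 1.57×10^9 N; m₁ = 3.69×10^16 t = 3.690×10^19 kg; m₂ = 1.91×10^8 t = 1.910×10^11 kg; G = 6.674×10^-11 N·m²/kg².
r = 5.474×10^5 m
5.474×10^5 m × (1 mi / 1609 m) = 340.1 mi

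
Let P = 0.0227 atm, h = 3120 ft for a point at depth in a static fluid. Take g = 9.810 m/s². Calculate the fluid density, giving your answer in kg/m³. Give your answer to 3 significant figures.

Rearranging P = ρ·g·h for ρ: ρ = P/(g·h).
P = 0.0227 atm = 2300 Pa; h = 3120 ft = 951.0 m; g = 9.810 m/s².
ρ = 0.2465 kg/m³

0.247 kg/m³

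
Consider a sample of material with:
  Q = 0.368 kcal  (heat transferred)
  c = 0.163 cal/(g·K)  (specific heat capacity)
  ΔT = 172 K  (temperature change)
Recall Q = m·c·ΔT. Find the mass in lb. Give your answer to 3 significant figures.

0.0289 lb

Rearranging: m = Q/(c·ΔT).
Q = 0.368 kcal = 1540 J; c = 0.163 cal/(g·K) = 682.0 J/(kg·K); ΔT = 172 K.
m = 0.01313 kg
0.01313 kg × (1 lb / 0.4536 kg) = 0.02894 lb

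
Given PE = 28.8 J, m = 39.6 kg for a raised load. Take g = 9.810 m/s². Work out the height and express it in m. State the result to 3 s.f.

Solving PE = m·g·h for h: h = PE/(m·g).
PE = 28.8 J; m = 39.6 kg; g = 9.810 m/s².
h = 0.07414 m

0.0741 m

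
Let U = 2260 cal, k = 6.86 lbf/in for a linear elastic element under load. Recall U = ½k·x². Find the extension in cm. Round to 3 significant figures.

397 cm

Solving U = ½k·x² for x: x = √(2U/k).
U = 2260 cal = 9456 J; k = 6.86 lbf/in = 1201 N/m.
x = 3.968 m
3.968 m × (1 cm / 0.01000 m) = 396.8 cm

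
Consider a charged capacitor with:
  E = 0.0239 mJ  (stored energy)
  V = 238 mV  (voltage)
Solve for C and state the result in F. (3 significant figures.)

Rearranging: C = 2E/V².
E = 0.0239 mJ = 2.390×10^-5 J; V = 238 mV = 0.2380 V.
C = 8.439×10^-4 F

8.44×10^-4 F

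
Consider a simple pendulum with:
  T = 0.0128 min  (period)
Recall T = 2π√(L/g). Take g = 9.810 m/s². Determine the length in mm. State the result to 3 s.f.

147 mm

Rearranging: L = g·(T/2π)².
T = 0.0128 min = 0.7680 s; g = 9.810 m/s².
L = 0.1466 m
0.1466 m × (1 mm / 0.001000 m) = 146.6 mm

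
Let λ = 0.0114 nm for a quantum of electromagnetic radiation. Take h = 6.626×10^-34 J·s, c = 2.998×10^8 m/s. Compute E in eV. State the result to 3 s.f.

Directly: E = hc/λ.
λ = 0.0114 nm = 1.140×10^-11 m; h = 6.626×10^-34 J·s; c = 2.998×10^8 m/s.
E = 1.743×10^-14 J
1.743×10^-14 J × (1 eV / 1.602×10^-19 J) = 1.088×10^5 eV

1.09×10^5 eV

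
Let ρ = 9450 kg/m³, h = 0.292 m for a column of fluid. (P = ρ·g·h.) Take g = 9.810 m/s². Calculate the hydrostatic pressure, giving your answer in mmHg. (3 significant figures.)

203 mmHg

P is given directly by: P = ρgh.
ρ = 9450 kg/m³; h = 0.292 m; g = 9.810 m/s².
P = 27070 Pa
27070 Pa × (1 mmHg / 133.3 Pa) = 203.0 mmHg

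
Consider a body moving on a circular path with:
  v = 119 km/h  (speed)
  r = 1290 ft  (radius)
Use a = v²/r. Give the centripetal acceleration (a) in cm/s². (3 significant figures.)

278 cm/s²

Directly: a = v²/r.
v = 119 km/h = 33.06 m/s; r = 1290 ft = 393.2 m.
a = 2.779 m/s²
2.779 m/s² × (1 cm/s² / 0.01000 m/s²) = 277.9 cm/s²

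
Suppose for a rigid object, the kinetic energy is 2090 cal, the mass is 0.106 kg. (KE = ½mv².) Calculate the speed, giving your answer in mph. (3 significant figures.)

909 mph

Solving KE = ½mv² for v: v = √(2·KE/m).
KE = 2090 cal = 8745 J; m = 0.106 kg.
v = 406.2 m/s
406.2 m/s × (1 mph / 0.4470 m/s) = 908.6 mph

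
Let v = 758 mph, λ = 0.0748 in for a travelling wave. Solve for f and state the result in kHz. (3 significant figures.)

178 kHz

Rearranging: f = v/λ.
v = 758 mph = 338.9 m/s; λ = 0.0748 in = 0.001900 m.
f = 1.784×10^5 Hz
1.784×10^5 Hz × (1 kHz / 1000 Hz) = 178.4 kHz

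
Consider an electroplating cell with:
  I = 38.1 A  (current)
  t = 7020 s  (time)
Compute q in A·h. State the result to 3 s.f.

74.3 A·h

Directly: q = It.
I = 38.1 A; t = 7020 s.
q = 2.675×10^5 C
2.675×10^5 C × (1 A·h / 3600 C) = 74.30 A·h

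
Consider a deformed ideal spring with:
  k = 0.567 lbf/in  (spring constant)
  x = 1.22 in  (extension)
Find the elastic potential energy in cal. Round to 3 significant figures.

U is given directly by: U = ½kx².
k = 0.567 lbf/in = 99.30 N/m; x = 1.22 in = 0.03099 m.
U = 0.04768 J  (the unit combination reduces to kg·m²/s² = J)
0.04768 J × (1 cal / 4.184 J) = 0.01139 cal

0.0114 cal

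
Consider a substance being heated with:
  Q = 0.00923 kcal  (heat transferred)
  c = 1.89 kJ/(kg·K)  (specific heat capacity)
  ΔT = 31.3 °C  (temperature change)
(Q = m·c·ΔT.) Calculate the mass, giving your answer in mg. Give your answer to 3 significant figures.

Rearranging: m = Q/(c·ΔT).
Q = 0.00923 kcal = 38.62 J; c = 1.89 kJ/(kg·K) = 1890 J/(kg·K); ΔT = 31.3 °C = 31.30 K.
m = 6.528×10^-4 kg
6.528×10^-4 kg × (1 mg / 1.000×10^-6 kg) = 652.8 mg

653 mg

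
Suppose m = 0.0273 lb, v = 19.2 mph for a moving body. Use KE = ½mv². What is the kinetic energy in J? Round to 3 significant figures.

0.456 J

Directly: KE = ½mv².
m = 0.0273 lb = 0.01238 kg; v = 19.2 mph = 8.583 m/s.
KE = 0.4561 J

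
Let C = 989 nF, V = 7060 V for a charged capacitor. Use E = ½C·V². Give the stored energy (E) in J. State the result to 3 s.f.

24.6 J

Directly: E = ½CV².
C = 989 nF = 9.890×10^-7 F; V = 7060 V.
E = 24.65 J  (the unit combination reduces to kg·m²/s² = J)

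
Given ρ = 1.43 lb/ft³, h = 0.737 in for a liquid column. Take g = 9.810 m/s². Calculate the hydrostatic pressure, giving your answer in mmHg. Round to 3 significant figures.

Directly: P = ρgh.
ρ = 1.43 lb/ft³ = 22.91 kg/m³; h = 0.737 in = 0.01872 m; g = 9.810 m/s².
P = 4.207 Pa  (the unit combination reduces to kg/(m·s²) = Pa)
4.207 Pa × (1 mmHg / 133.3 Pa) = 0.03155 mmHg

0.0316 mmHg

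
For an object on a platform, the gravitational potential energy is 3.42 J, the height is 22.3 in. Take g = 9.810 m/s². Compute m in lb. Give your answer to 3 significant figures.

1.36 lb

Rearranging PE = m·g·h for m: m = PE/(g·h).
PE = 3.42 J; h = 22.3 in = 0.5664 m; g = 9.810 m/s².
m = 0.6155 kg
0.6155 kg × (1 lb / 0.4536 kg) = 1.357 lb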